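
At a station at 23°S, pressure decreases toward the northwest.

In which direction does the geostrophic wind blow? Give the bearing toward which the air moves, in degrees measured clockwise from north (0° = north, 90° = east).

225°

The pressure-gradient force points toward the northwest (bearing 315°).
Geostrophic balance: in the Southern Hemisphere the Coriolis force deflects motion to the left, so the geostrophic wind blows 90° to the left of the pressure-gradient force (low pressure on the right).
Rotating 315° by 90° counterclockwise gives 225° — the wind blows toward the southwest.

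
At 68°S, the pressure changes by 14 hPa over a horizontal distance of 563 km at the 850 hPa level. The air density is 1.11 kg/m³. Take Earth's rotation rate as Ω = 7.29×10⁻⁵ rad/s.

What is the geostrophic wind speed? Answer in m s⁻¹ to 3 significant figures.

16.6 m s⁻¹

Coriolis parameter at 68°S:
f = 2Ω sin φ = 2 × 7.29×10⁻⁵ × sin 68° = 1.35×10⁻⁴ s⁻¹
Pressure gradient: |∂P/∂n| = 1400 Pa / 563000 m = 2.49×10⁻³ Pa/m
Geostrophic balance (pressure-gradient force = Coriolis force):
V_g = (1/(fρ)) |∂P/∂n| = 2.49×10⁻³ / (1.35×10⁻⁴ × 1.11) = 16.6 m/s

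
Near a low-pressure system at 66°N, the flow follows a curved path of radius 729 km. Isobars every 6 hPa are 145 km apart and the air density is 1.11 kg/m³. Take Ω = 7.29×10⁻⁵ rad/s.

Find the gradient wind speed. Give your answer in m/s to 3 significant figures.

22.7 m/s

Coriolis parameter at 66°N:
f = 2Ω sin φ = 2 × 7.29×10⁻⁵ × sin 66° = 1.33×10⁻⁴ s⁻¹
Pressure gradient: |∂P/∂n| = 600 Pa / 145000 m = 4.14×10⁻³ Pa/m
Geostrophic speed: V_g = |∂P/∂n|/(fρ) = 4.14×10⁻³/(1.33×10⁻⁴ × 1.11) = 28.0 m/s
Around a low, centrifugal force acts outward with Coriolis, so pressure-gradient force balances both:
(1/ρ)|∂P/∂n| = fV + V²/R  →  V² + fR·V − fR·V_g = 0
With fR = 1.33×10⁻⁴ × 729×10³ m = 97.1 m/s:
V = [−fR + √((fR)² + 4 fR V_g)]/2 = [−97.1 + √(97.1² + 4×97.1×28)]/2 = 22.7 m/s
Subgeostrophic (V < V_g = 28 m/s), as expected around a low.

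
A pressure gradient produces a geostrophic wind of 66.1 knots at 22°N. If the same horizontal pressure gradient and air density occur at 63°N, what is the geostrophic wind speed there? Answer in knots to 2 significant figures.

With the same pressure gradient and density, V_g ∝ 1/f ∝ 1/sin φ.
V₂ = V₁ · sin φ₁ / sin φ₂ = 66.1 × sin 22° / sin 63°
V₂ = 66.1 × 0.3746/0.8910 = 28 knots

28 knots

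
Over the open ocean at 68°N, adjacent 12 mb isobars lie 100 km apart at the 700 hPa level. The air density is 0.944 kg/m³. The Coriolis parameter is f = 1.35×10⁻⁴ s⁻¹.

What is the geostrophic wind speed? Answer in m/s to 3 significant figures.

94.2 m/s

Pressure gradient: |∂P/∂n| = 1200 Pa / 100000 m = 1.20×10⁻² Pa/m
Geostrophic balance (pressure-gradient force = Coriolis force):
V_g = (1/(fρ)) |∂P/∂n| = 1.20×10⁻² / (1.35×10⁻⁴ × 0.944) = 94.2 m/s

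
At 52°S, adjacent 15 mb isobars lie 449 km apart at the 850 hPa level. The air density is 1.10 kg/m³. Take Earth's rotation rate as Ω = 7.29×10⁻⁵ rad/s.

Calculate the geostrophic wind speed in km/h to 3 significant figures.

Coriolis parameter at 52°S:
f = 2Ω sin φ = 2 × 7.29×10⁻⁵ × sin 52° = 1.15×10⁻⁴ s⁻¹
Pressure gradient: |∂P/∂n| = 1500 Pa / 449000 m = 3.34×10⁻³ Pa/m
Geostrophic balance (pressure-gradient force = Coriolis force):
V_g = (1/(fρ)) |∂P/∂n| = 3.34×10⁻³ / (1.15×10⁻⁴ × 1.10) = 26.4 m/s
Converting: 26.4 m/s × 3.6 = 95.2 km/h

95.2 km/h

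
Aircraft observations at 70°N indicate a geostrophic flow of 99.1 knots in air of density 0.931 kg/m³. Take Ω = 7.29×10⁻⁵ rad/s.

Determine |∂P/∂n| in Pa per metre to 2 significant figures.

Coriolis parameter at 70°N:
f = 2Ω sin φ = 2 × 7.29×10⁻⁵ × sin 70° = 1.37×10⁻⁴ s⁻¹
Wind speed in SI: 99.1 knots = 51.0 m/s
Geostrophic balance rearranged: |∂P/∂n| = f ρ V_g
|∂P/∂n| = 1.37×10⁻⁴ × 0.931 × 51.0 = 6.50×10⁻³ Pa/m

6.5×10⁻³ Pa/m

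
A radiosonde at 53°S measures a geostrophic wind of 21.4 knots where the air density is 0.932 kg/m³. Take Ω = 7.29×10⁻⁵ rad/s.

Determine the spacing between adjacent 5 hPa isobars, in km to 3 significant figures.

419 km

Coriolis parameter at 53°S:
f = 2Ω sin φ = 2 × 7.29×10⁻⁵ × sin 53° = 1.16×10⁻⁴ s⁻¹
Wind speed in SI: 21.4 knots = 11.0 m/s
Geostrophic balance rearranged: |∂P/∂n| = f ρ V_g
|∂P/∂n| = 1.16×10⁻⁴ × 0.932 × 11.0 = 1.19×10⁻³ Pa/m
Isobar spacing: Δn = ΔP/|∂P/∂n| = 500 Pa / 1.19×10⁻³ Pa/m = 418501 m ≈ 419 km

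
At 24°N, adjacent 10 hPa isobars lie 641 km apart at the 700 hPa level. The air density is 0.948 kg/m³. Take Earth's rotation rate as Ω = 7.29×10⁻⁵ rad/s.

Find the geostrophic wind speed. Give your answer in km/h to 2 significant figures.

Coriolis parameter at 24°N:
f = 2Ω sin φ = 2 × 7.29×10⁻⁵ × sin 24° = 5.93×10⁻⁵ s⁻¹
Pressure gradient: |∂P/∂n| = 1000 Pa / 641000 m = 1.56×10⁻³ Pa/m
Geostrophic balance (pressure-gradient force = Coriolis force):
V_g = (1/(fρ)) |∂P/∂n| = 1.56×10⁻³ / (5.93×10⁻⁵ × 0.948) = 27.7 m/s
Converting: 27.7 m/s × 3.6 = 100 km/h

100 km/h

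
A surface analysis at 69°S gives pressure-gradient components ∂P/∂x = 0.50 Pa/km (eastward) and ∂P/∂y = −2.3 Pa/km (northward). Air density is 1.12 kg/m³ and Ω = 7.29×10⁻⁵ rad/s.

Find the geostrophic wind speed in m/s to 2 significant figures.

Coriolis parameter at 69°S:
f = 2Ω sin φ = 2 × 7.29×10⁻⁵ × sin 69° = 1.36×10⁻⁴ s⁻¹
In the Southern Hemisphere f is negative: f = −1.36×10⁻⁴ s⁻¹.
Component geostrophic relations (x east, y north):
u_g = −(1/(fρ)) ∂P/∂y,  v_g = (1/(fρ)) ∂P/∂x
u_g = −(−2.3×10⁻³)/(−1.36×10⁻⁴ × 1.12) = −15.1 m/s;  v_g = (0.50×10⁻³)/(−1.36×10⁻⁴ × 1.12) = −3.28 m/s
|V_g| = √(u_g² + v_g²) = 15.4 m/s

15 m/s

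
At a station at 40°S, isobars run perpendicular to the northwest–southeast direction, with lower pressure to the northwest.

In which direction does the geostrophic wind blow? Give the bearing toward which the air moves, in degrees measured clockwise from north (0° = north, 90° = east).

The pressure-gradient force points toward the northwest (bearing 315°).
Geostrophic balance: in the Southern Hemisphere the Coriolis force deflects motion to the left, so the geostrophic wind blows 90° to the left of the pressure-gradient force (low pressure on the right).
Rotating 315° by 90° counterclockwise gives 225° — the wind blows toward the southwest.

225°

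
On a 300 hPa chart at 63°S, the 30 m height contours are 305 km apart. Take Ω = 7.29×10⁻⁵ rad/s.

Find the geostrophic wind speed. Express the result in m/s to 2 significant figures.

Coriolis parameter at 63°S:
f = 2Ω sin φ = 2 × 7.29×10⁻⁵ × sin 63° = 1.30×10⁻⁴ s⁻¹
Height gradient: |∂Z/∂n| = 30 m / 305000 m = 9.84×10⁻⁵
On a pressure surface, geostrophic balance gives V_g = (g/f)|∂Z/∂n|:
V_g = 9.81 × 9.84×10⁻⁵ / 1.30×10⁻⁴ = 7.43 m/s

7.4 m/s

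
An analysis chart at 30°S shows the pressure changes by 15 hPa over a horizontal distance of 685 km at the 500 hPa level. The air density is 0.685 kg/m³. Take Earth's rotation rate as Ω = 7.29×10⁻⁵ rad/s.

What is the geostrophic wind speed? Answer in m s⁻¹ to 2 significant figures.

44 m s⁻¹

Coriolis parameter at 30°S:
f = 2Ω sin φ = 2 × 7.29×10⁻⁵ × sin 30° = 7.29×10⁻⁵ s⁻¹
Pressure gradient: |∂P/∂n| = 1500 Pa / 685000 m = 2.19×10⁻³ Pa/m
Geostrophic balance (pressure-gradient force = Coriolis force):
V_g = (1/(fρ)) |∂P/∂n| = 2.19×10⁻³ / (7.29×10⁻⁵ × 0.685) = 43.9 m/s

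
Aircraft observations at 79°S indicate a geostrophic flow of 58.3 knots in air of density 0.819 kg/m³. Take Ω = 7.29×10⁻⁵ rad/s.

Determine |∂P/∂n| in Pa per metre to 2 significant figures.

Coriolis parameter at 79°S:
f = 2Ω sin φ = 2 × 7.29×10⁻⁵ × sin 79° = 1.43×10⁻⁴ s⁻¹
Wind speed in SI: 58.3 knots = 30.0 m/s
Geostrophic balance rearranged: |∂P/∂n| = f ρ V_g
|∂P/∂n| = 1.43×10⁻⁴ × 0.819 × 30.0 = 3.52×10⁻³ Pa/m

3.5×10⁻³ Pa/m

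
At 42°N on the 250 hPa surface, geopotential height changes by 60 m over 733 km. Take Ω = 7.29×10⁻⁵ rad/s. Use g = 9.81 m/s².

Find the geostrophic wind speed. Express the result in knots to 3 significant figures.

Coriolis parameter at 42°N:
f = 2Ω sin φ = 2 × 7.29×10⁻⁵ × sin 42° = 9.76×10⁻⁵ s⁻¹
Height gradient: |∂Z/∂n| = 60 m / 733000 m = 8.19×10⁻⁵
On a pressure surface, geostrophic balance gives V_g = (g/f)|∂Z/∂n|:
V_g = 9.81 × 8.19×10⁻⁵ / 9.76×10⁻⁵ = 8.23 m/s
Converting: 8.23 m/s × 1.944 = 16.0 knots

16.0 knots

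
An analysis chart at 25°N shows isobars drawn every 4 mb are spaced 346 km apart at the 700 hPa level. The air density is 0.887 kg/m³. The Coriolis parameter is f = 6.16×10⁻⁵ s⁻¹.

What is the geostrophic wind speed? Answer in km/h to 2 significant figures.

76 km/h

Pressure gradient: |∂P/∂n| = 400 Pa / 346000 m = 1.16×10⁻³ Pa/m
Geostrophic balance (pressure-gradient force = Coriolis force):
V_g = (1/(fρ)) |∂P/∂n| = 1.16×10⁻³ / (6.16×10⁻⁵ × 0.887) = 21.2 m/s
Converting: 21.2 m/s × 3.6 = 76 km/h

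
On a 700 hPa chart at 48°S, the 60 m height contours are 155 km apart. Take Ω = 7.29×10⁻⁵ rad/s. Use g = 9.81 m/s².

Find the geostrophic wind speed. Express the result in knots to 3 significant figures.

Coriolis parameter at 48°S:
f = 2Ω sin φ = 2 × 7.29×10⁻⁵ × sin 48° = 1.08×10⁻⁴ s⁻¹
Height gradient: |∂Z/∂n| = 60 m / 155000 m = 3.87×10⁻⁴
On a pressure surface, geostrophic balance gives V_g = (g/f)|∂Z/∂n|:
V_g = 9.81 × 3.87×10⁻⁴ / 1.08×10⁻⁴ = 35.0 m/s
Converting: 35.0 m/s × 1.944 = 68.1 knots

68.1 knots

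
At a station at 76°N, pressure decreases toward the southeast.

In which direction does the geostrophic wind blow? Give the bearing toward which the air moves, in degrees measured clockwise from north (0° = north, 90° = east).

225°

The pressure-gradient force points toward the southeast (bearing 135°).
Geostrophic balance: in the Northern Hemisphere the Coriolis force deflects motion to the right, so the geostrophic wind blows 90° to the right of the pressure-gradient force (low pressure on the left).
Rotating 135° by 90° clockwise gives 225° — the wind blows toward the southwest.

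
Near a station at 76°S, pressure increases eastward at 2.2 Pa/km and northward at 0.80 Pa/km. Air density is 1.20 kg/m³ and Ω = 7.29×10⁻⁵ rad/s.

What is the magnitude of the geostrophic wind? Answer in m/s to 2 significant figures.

Coriolis parameter at 76°S:
f = 2Ω sin φ = 2 × 7.29×10⁻⁵ × sin 76° = 1.41×10⁻⁴ s⁻¹
In the Southern Hemisphere f is negative: f = −1.41×10⁻⁴ s⁻¹.
Component geostrophic relations (x east, y north):
u_g = −(1/(fρ)) ∂P/∂y,  v_g = (1/(fρ)) ∂P/∂x
u_g = −(0.80×10⁻³)/(−1.41×10⁻⁴ × 1.20) = 4.71 m/s;  v_g = (2.2×10⁻³)/(−1.41×10⁻⁴ × 1.20) = −13.0 m/s
|V_g| = √(u_g² + v_g²) = 13.8 m/s

14 m/s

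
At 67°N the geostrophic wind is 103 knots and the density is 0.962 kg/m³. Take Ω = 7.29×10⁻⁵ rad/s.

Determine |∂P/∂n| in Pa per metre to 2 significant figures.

Coriolis parameter at 67°N:
f = 2Ω sin φ = 2 × 7.29×10⁻⁵ × sin 67° = 1.34×10⁻⁴ s⁻¹
Wind speed in SI: 103 knots = 53.0 m/s
Geostrophic balance rearranged: |∂P/∂n| = f ρ V_g
|∂P/∂n| = 1.34×10⁻⁴ × 0.962 × 53.0 = 6.84×10⁻³ Pa/m

6.8×10⁻³ Pa/m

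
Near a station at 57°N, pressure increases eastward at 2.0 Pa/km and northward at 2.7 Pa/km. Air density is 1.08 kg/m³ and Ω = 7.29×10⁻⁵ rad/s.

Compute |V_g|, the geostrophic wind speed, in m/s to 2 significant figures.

Coriolis parameter at 57°N:
f = 2Ω sin φ = 2 × 7.29×10⁻⁵ × sin 57° = 1.22×10⁻⁴ s⁻¹
Component geostrophic relations (x east, y north):
u_g = −(1/(fρ)) ∂P/∂y,  v_g = (1/(fρ)) ∂P/∂x
u_g = −(2.7×10⁻³)/(1.22×10⁻⁴ × 1.08) = −20.4 m/s;  v_g = (2.0×10⁻³)/(1.22×10⁻⁴ × 1.08) = 15.1 m/s
|V_g| = √(u_g² + v_g²) = 25.4 m/s

25 m/s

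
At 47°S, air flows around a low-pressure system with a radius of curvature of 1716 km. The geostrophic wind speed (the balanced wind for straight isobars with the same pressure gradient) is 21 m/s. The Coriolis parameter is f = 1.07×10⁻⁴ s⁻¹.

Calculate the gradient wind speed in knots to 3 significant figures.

37.0 knots

Around a low, centrifugal force acts outward with Coriolis, so pressure-gradient force balances both:
(1/ρ)|∂P/∂n| = fV + V²/R  →  V² + fR·V − fR·V_g = 0
With fR = 1.07×10⁻⁴ × 1716×10³ m = 184 m/s:
V = [−fR + √((fR)² + 4 fR V_g)]/2 = [−184 + √(184² + 4×184×21)]/2 = 19 m/s
Subgeostrophic (V < V_g = 21 m/s), as expected around a low.
Converting: 19 m/s × 1.944 = 37.0 knots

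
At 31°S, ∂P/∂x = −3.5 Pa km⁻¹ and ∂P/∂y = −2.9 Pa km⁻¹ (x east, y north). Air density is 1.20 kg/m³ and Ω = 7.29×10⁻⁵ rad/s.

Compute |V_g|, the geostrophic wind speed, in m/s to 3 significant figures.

50.4 m/s

Coriolis parameter at 31°S:
f = 2Ω sin φ = 2 × 7.29×10⁻⁵ × sin 31° = 7.51×10⁻⁵ s⁻¹
In the Southern Hemisphere f is negative: f = −7.51×10⁻⁵ s⁻¹.
Component geostrophic relations (x east, y north):
u_g = −(1/(fρ)) ∂P/∂y,  v_g = (1/(fρ)) ∂P/∂x
u_g = −(−2.9×10⁻³)/(−7.51×10⁻⁵ × 1.20) = −32.2 m/s;  v_g = (−3.5×10⁻³)/(−7.51×10⁻⁵ × 1.20) = 38.8 m/s
|V_g| = √(u_g² + v_g²) = 50.4 m/s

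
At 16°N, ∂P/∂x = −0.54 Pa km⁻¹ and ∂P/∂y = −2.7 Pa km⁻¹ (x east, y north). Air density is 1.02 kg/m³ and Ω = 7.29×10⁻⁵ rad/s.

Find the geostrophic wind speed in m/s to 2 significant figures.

Coriolis parameter at 16°N:
f = 2Ω sin φ = 2 × 7.29×10⁻⁵ × sin 16° = 4.02×10⁻⁵ s⁻¹
Component geostrophic relations (x east, y north):
u_g = −(1/(fρ)) ∂P/∂y,  v_g = (1/(fρ)) ∂P/∂x
u_g = −(−2.7×10⁻³)/(4.02×10⁻⁵ × 1.02) = 65.9 m/s;  v_g = (−0.54×10⁻³)/(4.02×10⁻⁵ × 1.02) = −13.2 m/s
|V_g| = √(u_g² + v_g²) = 67.2 m/s

67 m/s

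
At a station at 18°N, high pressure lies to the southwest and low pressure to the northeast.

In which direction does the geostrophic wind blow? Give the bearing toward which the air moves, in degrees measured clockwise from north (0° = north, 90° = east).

135°

The pressure-gradient force points toward the northeast (bearing 045°).
Geostrophic balance: in the Northern Hemisphere the Coriolis force deflects motion to the right, so the geostrophic wind blows 90° to the right of the pressure-gradient force (low pressure on the left).
Rotating 045° by 90° clockwise gives 135° — the wind blows toward the southeast.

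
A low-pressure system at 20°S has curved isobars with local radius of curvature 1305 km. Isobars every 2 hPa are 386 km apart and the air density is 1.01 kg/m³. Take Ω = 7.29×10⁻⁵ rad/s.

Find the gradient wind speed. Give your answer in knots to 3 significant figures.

Coriolis parameter at 20°S:
f = 2Ω sin φ = 2 × 7.29×10⁻⁵ × sin 20° = 4.99×10⁻⁵ s⁻¹
Pressure gradient: |∂P/∂n| = 200 Pa / 386000 m = 5.18×10⁻⁴ Pa/m
Geostrophic speed: V_g = |∂P/∂n|/(fρ) = 5.18×10⁻⁴/(4.99×10⁻⁵ × 1.01) = 10.3 m/s
Around a low, centrifugal force acts outward with Coriolis, so pressure-gradient force balances both:
(1/ρ)|∂P/∂n| = fV + V²/R  →  V² + fR·V − fR·V_g = 0
With fR = 4.99×10⁻⁵ × 1305×10³ m = 65.1 m/s:
V = [−fR + √((fR)² + 4 fR V_g)]/2 = [−65.1 + √(65.1² + 4×65.1×10.3)]/2 = 9.03 m/s
Subgeostrophic (V < V_g = 10.3 m/s), as expected around a low.
Converting: 9.03 m/s × 1.944 = 17.6 knots

17.6 knots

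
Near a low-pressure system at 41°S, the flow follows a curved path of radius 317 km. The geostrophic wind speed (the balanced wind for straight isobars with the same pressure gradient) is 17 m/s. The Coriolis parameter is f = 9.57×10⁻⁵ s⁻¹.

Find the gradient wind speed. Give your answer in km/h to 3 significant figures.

43.7 km/h

Around a low, centrifugal force acts outward with Coriolis, so pressure-gradient force balances both:
(1/ρ)|∂P/∂n| = fV + V²/R  →  V² + fR·V − fR·V_g = 0
With fR = 9.57×10⁻⁵ × 317×10³ m = 30.3 m/s:
V = [−fR + √((fR)² + 4 fR V_g)]/2 = [−30.3 + √(30.3² + 4×30.3×17)]/2 = 12.1 m/s
Subgeostrophic (V < V_g = 17 m/s), as expected around a low.
Converting: 12.1 m/s × 3.6 = 43.7 km/h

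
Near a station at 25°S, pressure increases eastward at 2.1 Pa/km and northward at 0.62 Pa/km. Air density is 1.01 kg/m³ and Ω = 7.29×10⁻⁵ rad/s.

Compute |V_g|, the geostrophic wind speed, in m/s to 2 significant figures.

35 m/s

Coriolis parameter at 25°S:
f = 2Ω sin φ = 2 × 7.29×10⁻⁵ × sin 25° = 6.16×10⁻⁵ s⁻¹
In the Southern Hemisphere f is negative: f = −6.16×10⁻⁵ s⁻¹.
Component geostrophic relations (x east, y north):
u_g = −(1/(fρ)) ∂P/∂y,  v_g = (1/(fρ)) ∂P/∂x
u_g = −(0.62×10⁻³)/(−6.16×10⁻⁵ × 1.01) = 9.96 m/s;  v_g = (2.1×10⁻³)/(−6.16×10⁻⁵ × 1.01) = −33.7 m/s
|V_g| = √(u_g² + v_g²) = 35.2 m/s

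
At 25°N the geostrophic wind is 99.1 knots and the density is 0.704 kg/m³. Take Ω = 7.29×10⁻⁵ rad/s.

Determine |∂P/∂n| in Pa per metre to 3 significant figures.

2.21×10⁻³ Pa/m

Coriolis parameter at 25°N:
f = 2Ω sin φ = 2 × 7.29×10⁻⁵ × sin 25° = 6.16×10⁻⁵ s⁻¹
Wind speed in SI: 99.1 knots = 51.0 m/s
Geostrophic balance rearranged: |∂P/∂n| = f ρ V_g
|∂P/∂n| = 6.16×10⁻⁵ × 0.704 × 51.0 = 2.21×10⁻³ Pa/m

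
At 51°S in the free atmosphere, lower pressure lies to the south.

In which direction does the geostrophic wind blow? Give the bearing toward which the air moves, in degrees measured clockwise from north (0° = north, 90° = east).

090°

The pressure-gradient force points toward the south (bearing 180°).
Geostrophic balance: in the Southern Hemisphere the Coriolis force deflects motion to the left, so the geostrophic wind blows 90° to the left of the pressure-gradient force (low pressure on the right).
Rotating 180° by 90° counterclockwise gives 090° — the wind blows toward the east.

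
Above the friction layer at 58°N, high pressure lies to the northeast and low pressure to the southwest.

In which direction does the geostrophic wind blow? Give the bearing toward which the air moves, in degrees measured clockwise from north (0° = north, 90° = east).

The pressure-gradient force points toward the southwest (bearing 225°).
Geostrophic balance: in the Northern Hemisphere the Coriolis force deflects motion to the right, so the geostrophic wind blows 90° to the right of the pressure-gradient force (low pressure on the left).
Rotating 225° by 90° clockwise gives 315° — the wind blows toward the northwest.

315°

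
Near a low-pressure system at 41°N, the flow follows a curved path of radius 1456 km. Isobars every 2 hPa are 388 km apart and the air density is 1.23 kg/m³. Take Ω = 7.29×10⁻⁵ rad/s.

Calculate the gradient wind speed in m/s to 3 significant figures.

Coriolis parameter at 41°N:
f = 2Ω sin φ = 2 × 7.29×10⁻⁵ × sin 41° = 9.57×10⁻⁵ s⁻¹
Pressure gradient: |∂P/∂n| = 200 Pa / 388000 m = 5.15×10⁻⁴ Pa/m
Geostrophic speed: V_g = |∂P/∂n|/(fρ) = 5.15×10⁻⁴/(9.57×10⁻⁵ × 1.23) = 4.38 m/s
Around a low, centrifugal force acts outward with Coriolis, so pressure-gradient force balances both:
(1/ρ)|∂P/∂n| = fV + V²/R  →  V² + fR·V − fR·V_g = 0
With fR = 9.57×10⁻⁵ × 1456×10³ m = 139 m/s:
V = [−fR + √((fR)² + 4 fR V_g)]/2 = [−139 + √(139² + 4×139×4.38)]/2 = 4.25 m/s
Subgeostrophic (V < V_g = 4.38 m/s), as expected around a low.

4.25 m/s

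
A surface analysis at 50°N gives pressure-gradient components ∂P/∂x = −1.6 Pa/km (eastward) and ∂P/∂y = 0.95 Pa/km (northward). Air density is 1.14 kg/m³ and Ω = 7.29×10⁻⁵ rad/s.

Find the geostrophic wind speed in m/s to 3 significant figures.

14.6 m/s

Coriolis parameter at 50°N:
f = 2Ω sin φ = 2 × 7.29×10⁻⁵ × sin 50° = 1.12×10⁻⁴ s⁻¹
Component geostrophic relations (x east, y north):
u_g = −(1/(fρ)) ∂P/∂y,  v_g = (1/(fρ)) ∂P/∂x
u_g = −(0.95×10⁻³)/(1.12×10⁻⁴ × 1.14) = −7.46 m/s;  v_g = (−1.6×10⁻³)/(1.12×10⁻⁴ × 1.14) = −12.6 m/s
|V_g| = √(u_g² + v_g²) = 14.6 m/s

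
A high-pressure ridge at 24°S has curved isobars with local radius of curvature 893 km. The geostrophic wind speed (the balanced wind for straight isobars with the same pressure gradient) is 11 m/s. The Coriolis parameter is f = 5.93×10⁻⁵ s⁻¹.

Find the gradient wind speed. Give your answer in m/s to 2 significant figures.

16 m/s

Around a high, pressure-gradient force acts outward with centrifugal, so Coriolis balances both:
fV = (1/ρ)|∂P/∂n| + V²/R  →  V² − fR·V + fR·V_g = 0
With fR = 5.93×10⁻⁵ × 893×10³ m = 53.0 m/s:
V = [fR − √((fR)² − 4 fR V_g)]/2 = [53.0 − √(53.0² − 4×53.0×11)]/2 = 15.6 m/s
Supergeostrophic (V > V_g = 11 m/s), as expected around a high.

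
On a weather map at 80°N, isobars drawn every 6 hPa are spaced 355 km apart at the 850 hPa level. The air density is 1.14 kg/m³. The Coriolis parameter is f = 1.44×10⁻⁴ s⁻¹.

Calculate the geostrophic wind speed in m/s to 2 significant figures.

Pressure gradient: |∂P/∂n| = 600 Pa / 355000 m = 1.69×10⁻³ Pa/m
Geostrophic balance (pressure-gradient force = Coriolis force):
V_g = (1/(fρ)) |∂P/∂n| = 1.69×10⁻³ / (1.44×10⁻⁴ × 1.14) = 10.3 m/s

10 m/s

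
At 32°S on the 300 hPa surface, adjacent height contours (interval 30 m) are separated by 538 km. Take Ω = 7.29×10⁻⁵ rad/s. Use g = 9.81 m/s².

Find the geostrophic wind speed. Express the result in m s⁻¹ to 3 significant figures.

Coriolis parameter at 32°S:
f = 2Ω sin φ = 2 × 7.29×10⁻⁵ × sin 32° = 7.73×10⁻⁵ s⁻¹
Height gradient: |∂Z/∂n| = 30 m / 538000 m = 5.58×10⁻⁵
On a pressure surface, geostrophic balance gives V_g = (g/f)|∂Z/∂n|:
V_g = 9.81 × 5.58×10⁻⁵ / 7.73×10⁻⁵ = 7.08 m/s

7.08 m s⁻¹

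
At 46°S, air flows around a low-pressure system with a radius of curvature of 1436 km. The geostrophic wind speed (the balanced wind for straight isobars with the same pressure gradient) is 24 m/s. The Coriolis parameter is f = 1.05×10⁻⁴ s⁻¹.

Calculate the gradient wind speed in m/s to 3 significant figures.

21.1 m/s

Around a low, centrifugal force acts outward with Coriolis, so pressure-gradient force balances both:
(1/ρ)|∂P/∂n| = fV + V²/R  →  V² + fR·V − fR·V_g = 0
With fR = 1.05×10⁻⁴ × 1436×10³ m = 151 m/s:
V = [−fR + √((fR)² + 4 fR V_g)]/2 = [−151 + √(151² + 4×151×24)]/2 = 21.1 m/s
Subgeostrophic (V < V_g = 24 m/s), as expected around a low.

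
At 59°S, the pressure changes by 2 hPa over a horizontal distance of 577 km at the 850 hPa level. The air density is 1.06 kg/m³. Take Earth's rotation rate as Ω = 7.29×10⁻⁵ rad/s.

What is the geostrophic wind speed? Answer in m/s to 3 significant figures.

2.62 m/s

Coriolis parameter at 59°S:
f = 2Ω sin φ = 2 × 7.29×10⁻⁵ × sin 59° = 1.25×10⁻⁴ s⁻¹
Pressure gradient: |∂P/∂n| = 200 Pa / 577000 m = 3.47×10⁻⁴ Pa/m
Geostrophic balance (pressure-gradient force = Coriolis force):
V_g = (1/(fρ)) |∂P/∂n| = 3.47×10⁻⁴ / (1.25×10⁻⁴ × 1.06) = 2.62 m/s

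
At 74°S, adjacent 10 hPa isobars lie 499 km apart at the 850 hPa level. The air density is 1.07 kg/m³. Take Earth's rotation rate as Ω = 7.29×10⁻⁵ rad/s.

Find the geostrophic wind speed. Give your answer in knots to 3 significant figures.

26.0 knots

Coriolis parameter at 74°S:
f = 2Ω sin φ = 2 × 7.29×10⁻⁵ × sin 74° = 1.40×10⁻⁴ s⁻¹
Pressure gradient: |∂P/∂n| = 1000 Pa / 499000 m = 2.00×10⁻³ Pa/m
Geostrophic balance (pressure-gradient force = Coriolis force):
V_g = (1/(fρ)) |∂P/∂n| = 2.00×10⁻³ / (1.40×10⁻⁴ × 1.07) = 13.4 m/s
Converting: 13.4 m/s × 1.944 = 26.0 knots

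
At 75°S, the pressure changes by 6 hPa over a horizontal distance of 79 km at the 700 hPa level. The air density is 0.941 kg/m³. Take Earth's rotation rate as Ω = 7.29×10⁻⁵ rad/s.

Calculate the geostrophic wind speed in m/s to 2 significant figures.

57 m/s

Coriolis parameter at 75°S:
f = 2Ω sin φ = 2 × 7.29×10⁻⁵ × sin 75° = 1.41×10⁻⁴ s⁻¹
Pressure gradient: |∂P/∂n| = 600 Pa / 79000 m = 7.59×10⁻³ Pa/m
Geostrophic balance (pressure-gradient force = Coriolis force):
V_g = (1/(fρ)) |∂P/∂n| = 7.59×10⁻³ / (1.41×10⁻⁴ × 0.941) = 57.3 m/s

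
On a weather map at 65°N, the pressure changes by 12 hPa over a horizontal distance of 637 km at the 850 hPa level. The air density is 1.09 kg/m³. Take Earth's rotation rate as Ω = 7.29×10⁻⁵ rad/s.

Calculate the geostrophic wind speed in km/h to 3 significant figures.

47.1 km/h

Coriolis parameter at 65°N:
f = 2Ω sin φ = 2 × 7.29×10⁻⁵ × sin 65° = 1.32×10⁻⁴ s⁻¹
Pressure gradient: |∂P/∂n| = 1200 Pa / 637000 m = 1.88×10⁻³ Pa/m
Geostrophic balance (pressure-gradient force = Coriolis force):
V_g = (1/(fρ)) |∂P/∂n| = 1.88×10⁻³ / (1.32×10⁻⁴ × 1.09) = 13.1 m/s
Converting: 13.1 m/s × 3.6 = 47.1 km/h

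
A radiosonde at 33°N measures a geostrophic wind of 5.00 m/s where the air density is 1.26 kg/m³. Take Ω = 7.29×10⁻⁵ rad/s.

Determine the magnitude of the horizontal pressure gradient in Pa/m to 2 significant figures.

Coriolis parameter at 33°N:
f = 2Ω sin φ = 2 × 7.29×10⁻⁵ × sin 33° = 7.94×10⁻⁵ s⁻¹
Geostrophic balance rearranged: |∂P/∂n| = f ρ V_g
|∂P/∂n| = 7.94×10⁻⁵ × 1.26 × 5.00 = 5.00×10⁻⁴ Pa/m

5.0×10⁻⁴ Pa/m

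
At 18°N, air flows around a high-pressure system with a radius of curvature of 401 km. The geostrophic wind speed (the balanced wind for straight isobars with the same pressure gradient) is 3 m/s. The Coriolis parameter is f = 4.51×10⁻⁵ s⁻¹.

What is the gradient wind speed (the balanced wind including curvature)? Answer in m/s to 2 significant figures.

Around a high, pressure-gradient force acts outward with centrifugal, so Coriolis balances both:
fV = (1/ρ)|∂P/∂n| + V²/R  →  V² − fR·V + fR·V_g = 0
With fR = 4.51×10⁻⁵ × 401×10³ m = 18.1 m/s:
V = [fR − √((fR)² − 4 fR V_g)]/2 = [18.1 − √(18.1² − 4×18.1×3)]/2 = 3.8 m/s
Supergeostrophic (V > V_g = 3 m/s), as expected around a high.

3.8 m/s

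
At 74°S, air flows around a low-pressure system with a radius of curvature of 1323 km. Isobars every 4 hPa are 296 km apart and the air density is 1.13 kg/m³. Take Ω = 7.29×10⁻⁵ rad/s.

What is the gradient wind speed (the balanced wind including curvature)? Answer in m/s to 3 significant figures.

8.17 m/s

Coriolis parameter at 74°S:
f = 2Ω sin φ = 2 × 7.29×10⁻⁵ × sin 74° = 1.40×10⁻⁴ s⁻¹
Pressure gradient: |∂P/∂n| = 400 Pa / 296000 m = 1.35×10⁻³ Pa/m
Geostrophic speed: V_g = |∂P/∂n|/(fρ) = 1.35×10⁻³/(1.40×10⁻⁴ × 1.13) = 8.53 m/s
Around a low, centrifugal force acts outward with Coriolis, so pressure-gradient force balances both:
(1/ρ)|∂P/∂n| = fV + V²/R  →  V² + fR·V − fR·V_g = 0
With fR = 1.40×10⁻⁴ × 1323×10³ m = 185 m/s:
V = [−fR + √((fR)² + 4 fR V_g)]/2 = [−185 + √(185² + 4×185×8.53)]/2 = 8.17 m/s
Subgeostrophic (V < V_g = 8.53 m/s), as expected around a low.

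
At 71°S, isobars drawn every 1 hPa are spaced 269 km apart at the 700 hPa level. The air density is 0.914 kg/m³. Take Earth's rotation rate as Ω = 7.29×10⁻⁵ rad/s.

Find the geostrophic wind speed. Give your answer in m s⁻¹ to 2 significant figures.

3.0 m s⁻¹

Coriolis parameter at 71°S:
f = 2Ω sin φ = 2 × 7.29×10⁻⁵ × sin 71° = 1.38×10⁻⁴ s⁻¹
Pressure gradient: |∂P/∂n| = 100 Pa / 269000 m = 3.72×10⁻⁴ Pa/m
Geostrophic balance (pressure-gradient force = Coriolis force):
V_g = (1/(fρ)) |∂P/∂n| = 3.72×10⁻⁴ / (1.38×10⁻⁴ × 0.914) = 2.95 m/s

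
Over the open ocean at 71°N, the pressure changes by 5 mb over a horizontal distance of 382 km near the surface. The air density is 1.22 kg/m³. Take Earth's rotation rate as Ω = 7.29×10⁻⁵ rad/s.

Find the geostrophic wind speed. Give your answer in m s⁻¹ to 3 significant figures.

7.78 m s⁻¹

Coriolis parameter at 71°N:
f = 2Ω sin φ = 2 × 7.29×10⁻⁵ × sin 71° = 1.38×10⁻⁴ s⁻¹
Pressure gradient: |∂P/∂n| = 500 Pa / 382000 m = 1.31×10⁻³ Pa/m
Geostrophic balance (pressure-gradient force = Coriolis force):
V_g = (1/(fρ)) |∂P/∂n| = 1.31×10⁻³ / (1.38×10⁻⁴ × 1.22) = 7.78 m/s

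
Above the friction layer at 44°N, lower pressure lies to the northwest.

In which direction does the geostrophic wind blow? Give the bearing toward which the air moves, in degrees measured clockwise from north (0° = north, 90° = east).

The pressure-gradient force points toward the northwest (bearing 315°).
Geostrophic balance: in the Northern Hemisphere the Coriolis force deflects motion to the right, so the geostrophic wind blows 90° to the right of the pressure-gradient force (low pressure on the left).
Rotating 315° by 90° clockwise gives 045° — the wind blows toward the northeast.

045°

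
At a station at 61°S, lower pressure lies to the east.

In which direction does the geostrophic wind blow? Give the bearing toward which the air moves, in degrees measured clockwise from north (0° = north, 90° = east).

The pressure-gradient force points toward the east (bearing 090°).
Geostrophic balance: in the Southern Hemisphere the Coriolis force deflects motion to the left, so the geostrophic wind blows 90° to the left of the pressure-gradient force (low pressure on the right).
Rotating 090° by 90° counterclockwise gives 000° — the wind blows toward the north.

000°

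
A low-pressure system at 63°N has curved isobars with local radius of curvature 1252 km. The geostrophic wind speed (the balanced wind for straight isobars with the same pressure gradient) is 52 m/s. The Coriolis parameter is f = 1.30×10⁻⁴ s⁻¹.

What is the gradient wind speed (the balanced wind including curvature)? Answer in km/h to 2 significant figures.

150 km/h

Around a low, centrifugal force acts outward with Coriolis, so pressure-gradient force balances both:
(1/ρ)|∂P/∂n| = fV + V²/R  →  V² + fR·V − fR·V_g = 0
With fR = 1.30×10⁻⁴ × 1252×10³ m = 163 m/s:
V = [−fR + √((fR)² + 4 fR V_g)]/2 = [−163 + √(163² + 4×163×52)]/2 = 41.4 m/s
Subgeostrophic (V < V_g = 52 m/s), as expected around a low.
Converting: 41.4 m/s × 3.6 = 150 km/h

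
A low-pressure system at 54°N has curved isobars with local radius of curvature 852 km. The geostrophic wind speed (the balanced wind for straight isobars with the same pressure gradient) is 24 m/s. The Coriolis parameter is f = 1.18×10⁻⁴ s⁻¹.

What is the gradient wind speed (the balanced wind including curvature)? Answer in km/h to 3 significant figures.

Around a low, centrifugal force acts outward with Coriolis, so pressure-gradient force balances both:
(1/ρ)|∂P/∂n| = fV + V²/R  →  V² + fR·V − fR·V_g = 0
With fR = 1.18×10⁻⁴ × 852×10³ m = 101 m/s:
V = [−fR + √((fR)² + 4 fR V_g)]/2 = [−101 + √(101² + 4×101×24)]/2 = 20 m/s
Subgeostrophic (V < V_g = 24 m/s), as expected around a low.
Converting: 20 m/s × 3.6 = 72.1 km/h

72.1 km/h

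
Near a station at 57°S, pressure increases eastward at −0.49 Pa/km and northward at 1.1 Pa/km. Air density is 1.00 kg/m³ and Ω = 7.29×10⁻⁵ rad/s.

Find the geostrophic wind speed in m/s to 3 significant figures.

Coriolis parameter at 57°S:
f = 2Ω sin φ = 2 × 7.29×10⁻⁵ × sin 57° = 1.22×10⁻⁴ s⁻¹
In the Southern Hemisphere f is negative: f = −1.22×10⁻⁴ s⁻¹.
Component geostrophic relations (x east, y north):
u_g = −(1/(fρ)) ∂P/∂y,  v_g = (1/(fρ)) ∂P/∂x
u_g = −(1.1×10⁻³)/(−1.22×10⁻⁴ × 1.00) = 9.00 m/s;  v_g = (−0.49×10⁻³)/(−1.22×10⁻⁴ × 1.00) = 4.01 m/s
|V_g| = √(u_g² + v_g²) = 9.85 m/s

9.85 m/s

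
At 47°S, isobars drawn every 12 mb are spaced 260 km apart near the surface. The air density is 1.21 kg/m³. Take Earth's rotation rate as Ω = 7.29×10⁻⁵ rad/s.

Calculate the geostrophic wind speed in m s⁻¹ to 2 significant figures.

36 m s⁻¹

Coriolis parameter at 47°S:
f = 2Ω sin φ = 2 × 7.29×10⁻⁵ × sin 47° = 1.07×10⁻⁴ s⁻¹
Pressure gradient: |∂P/∂n| = 1200 Pa / 260000 m = 4.62×10⁻³ Pa/m
Geostrophic balance (pressure-gradient force = Coriolis force):
V_g = (1/(fρ)) |∂P/∂n| = 4.62×10⁻³ / (1.07×10⁻⁴ × 1.21) = 35.8 m/s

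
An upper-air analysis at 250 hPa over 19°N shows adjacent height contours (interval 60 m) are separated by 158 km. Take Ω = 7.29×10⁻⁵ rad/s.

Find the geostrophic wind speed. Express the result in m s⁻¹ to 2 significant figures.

78 m s⁻¹

Coriolis parameter at 19°N:
f = 2Ω sin φ = 2 × 7.29×10⁻⁵ × sin 19° = 4.75×10⁻⁵ s⁻¹
Height gradient: |∂Z/∂n| = 60 m / 158000 m = 3.80×10⁻⁴
On a pressure surface, geostrophic balance gives V_g = (g/f)|∂Z/∂n|:
V_g = 9.81 × 3.80×10⁻⁴ / 4.75×10⁻⁵ = 78.5 m/s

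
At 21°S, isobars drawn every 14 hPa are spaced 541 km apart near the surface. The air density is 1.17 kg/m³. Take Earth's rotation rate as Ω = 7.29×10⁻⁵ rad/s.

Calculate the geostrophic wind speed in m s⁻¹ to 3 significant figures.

42.3 m s⁻¹

Coriolis parameter at 21°S:
f = 2Ω sin φ = 2 × 7.29×10⁻⁵ × sin 21° = 5.23×10⁻⁵ s⁻¹
Pressure gradient: |∂P/∂n| = 1400 Pa / 541000 m = 2.59×10⁻³ Pa/m
Geostrophic balance (pressure-gradient force = Coriolis force):
V_g = (1/(fρ)) |∂P/∂n| = 2.59×10⁻³ / (5.23×10⁻⁵ × 1.17) = 42.3 m/s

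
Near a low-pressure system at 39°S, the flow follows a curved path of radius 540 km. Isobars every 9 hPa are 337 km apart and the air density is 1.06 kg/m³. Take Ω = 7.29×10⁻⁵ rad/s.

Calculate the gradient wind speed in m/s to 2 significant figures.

Coriolis parameter at 39°S:
f = 2Ω sin φ = 2 × 7.29×10⁻⁵ × sin 39° = 9.18×10⁻⁵ s⁻¹
Pressure gradient: |∂P/∂n| = 900 Pa / 337000 m = 2.67×10⁻³ Pa/m
Geostrophic speed: V_g = |∂P/∂n|/(fρ) = 2.67×10⁻³/(9.18×10⁻⁵ × 1.06) = 27.5 m/s
Around a low, centrifugal force acts outward with Coriolis, so pressure-gradient force balances both:
(1/ρ)|∂P/∂n| = fV + V²/R  →  V² + fR·V − fR·V_g = 0
With fR = 9.18×10⁻⁵ × 540×10³ m = 49.5 m/s:
V = [−fR + √((fR)² + 4 fR V_g)]/2 = [−49.5 + √(49.5² + 4×49.5×27.5)]/2 = 19.7 m/s
Subgeostrophic (V < V_g = 27.5 m/s), as expected around a low.

20 m/s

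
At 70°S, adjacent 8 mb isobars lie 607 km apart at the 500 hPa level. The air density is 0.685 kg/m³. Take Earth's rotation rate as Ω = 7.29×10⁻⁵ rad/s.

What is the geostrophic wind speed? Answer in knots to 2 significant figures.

Coriolis parameter at 70°S:
f = 2Ω sin φ = 2 × 7.29×10⁻⁵ × sin 70° = 1.37×10⁻⁴ s⁻¹
Pressure gradient: |∂P/∂n| = 800 Pa / 607000 m = 1.32×10⁻³ Pa/m
Geostrophic balance (pressure-gradient force = Coriolis force):
V_g = (1/(fρ)) |∂P/∂n| = 1.32×10⁻³ / (1.37×10⁻⁴ × 0.685) = 14.0 m/s
Converting: 14.0 m/s × 1.944 = 27 knots

27 knots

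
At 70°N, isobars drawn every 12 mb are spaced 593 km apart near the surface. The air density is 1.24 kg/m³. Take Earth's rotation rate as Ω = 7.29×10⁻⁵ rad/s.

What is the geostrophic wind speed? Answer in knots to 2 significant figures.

23 knots

Coriolis parameter at 70°N:
f = 2Ω sin φ = 2 × 7.29×10⁻⁵ × sin 70° = 1.37×10⁻⁴ s⁻¹
Pressure gradient: |∂P/∂n| = 1200 Pa / 593000 m = 2.02×10⁻³ Pa/m
Geostrophic balance (pressure-gradient force = Coriolis force):
V_g = (1/(fρ)) |∂P/∂n| = 2.02×10⁻³ / (1.37×10⁻⁴ × 1.24) = 11.9 m/s
Converting: 11.9 m/s × 1.944 = 23 knots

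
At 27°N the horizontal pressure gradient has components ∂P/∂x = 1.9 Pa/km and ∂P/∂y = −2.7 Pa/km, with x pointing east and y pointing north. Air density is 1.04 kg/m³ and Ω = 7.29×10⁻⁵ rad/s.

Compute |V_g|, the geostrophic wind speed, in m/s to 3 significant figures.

Coriolis parameter at 27°N:
f = 2Ω sin φ = 2 × 7.29×10⁻⁵ × sin 27° = 6.62×10⁻⁵ s⁻¹
Component geostrophic relations (x east, y north):
u_g = −(1/(fρ)) ∂P/∂y,  v_g = (1/(fρ)) ∂P/∂x
u_g = −(−2.7×10⁻³)/(6.62×10⁻⁵ × 1.04) = 39.2 m/s;  v_g = (1.9×10⁻³)/(6.62×10⁻⁵ × 1.04) = 27.6 m/s
|V_g| = √(u_g² + v_g²) = 48.0 m/s

48.0 m/s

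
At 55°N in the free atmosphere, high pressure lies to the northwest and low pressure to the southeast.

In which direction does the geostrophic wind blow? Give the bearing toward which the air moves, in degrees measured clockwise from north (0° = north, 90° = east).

The pressure-gradient force points toward the southeast (bearing 135°).
Geostrophic balance: in the Northern Hemisphere the Coriolis force deflects motion to the right, so the geostrophic wind blows 90° to the right of the pressure-gradient force (low pressure on the left).
Rotating 135° by 90° clockwise gives 225° — the wind blows toward the southwest.

225°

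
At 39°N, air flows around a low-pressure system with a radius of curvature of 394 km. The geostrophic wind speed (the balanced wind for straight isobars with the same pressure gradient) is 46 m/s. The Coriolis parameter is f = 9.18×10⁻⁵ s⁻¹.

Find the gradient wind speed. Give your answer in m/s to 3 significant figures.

Around a low, centrifugal force acts outward with Coriolis, so pressure-gradient force balances both:
(1/ρ)|∂P/∂n| = fV + V²/R  →  V² + fR·V − fR·V_g = 0
With fR = 9.18×10⁻⁵ × 394×10³ m = 36.2 m/s:
V = [−fR + √((fR)² + 4 fR V_g)]/2 = [−36.2 + √(36.2² + 4×36.2×46)]/2 = 26.5 m/s
Subgeostrophic (V < V_g = 46 m/s), as expected around a low.

26.5 m/s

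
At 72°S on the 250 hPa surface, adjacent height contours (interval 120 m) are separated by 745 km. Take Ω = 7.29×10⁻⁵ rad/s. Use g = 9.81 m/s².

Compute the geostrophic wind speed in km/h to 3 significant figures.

41.0 km/h

Coriolis parameter at 72°S:
f = 2Ω sin φ = 2 × 7.29×10⁻⁵ × sin 72° = 1.39×10⁻⁴ s⁻¹
Height gradient: |∂Z/∂n| = 120 m / 745000 m = 1.61×10⁻⁴
On a pressure surface, geostrophic balance gives V_g = (g/f)|∂Z/∂n|:
V_g = 9.81 × 1.61×10⁻⁴ / 1.39×10⁻⁴ = 11.4 m/s
Converting: 11.4 m/s × 3.6 = 41.0 km/h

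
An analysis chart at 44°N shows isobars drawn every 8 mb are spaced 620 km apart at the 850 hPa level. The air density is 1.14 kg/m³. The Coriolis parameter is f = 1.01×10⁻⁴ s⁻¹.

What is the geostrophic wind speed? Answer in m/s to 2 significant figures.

11 m/s

Pressure gradient: |∂P/∂n| = 800 Pa / 620000 m = 1.29×10⁻³ Pa/m
Geostrophic balance (pressure-gradient force = Coriolis force):
V_g = (1/(fρ)) |∂P/∂n| = 1.29×10⁻³ / (1.01×10⁻⁴ × 1.14) = 11.2 m/s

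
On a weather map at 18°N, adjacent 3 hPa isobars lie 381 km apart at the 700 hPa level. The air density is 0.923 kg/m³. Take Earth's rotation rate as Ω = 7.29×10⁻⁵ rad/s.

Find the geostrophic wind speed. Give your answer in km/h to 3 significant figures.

68.2 km/h

Coriolis parameter at 18°N:
f = 2Ω sin φ = 2 × 7.29×10⁻⁵ × sin 18° = 4.51×10⁻⁵ s⁻¹
Pressure gradient: |∂P/∂n| = 300 Pa / 381000 m = 7.87×10⁻⁴ Pa/m
Geostrophic balance (pressure-gradient force = Coriolis force):
V_g = (1/(fρ)) |∂P/∂n| = 7.87×10⁻⁴ / (4.51×10⁻⁵ × 0.923) = 18.9 m/s
Converting: 18.9 m/s × 3.6 = 68.2 km/h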